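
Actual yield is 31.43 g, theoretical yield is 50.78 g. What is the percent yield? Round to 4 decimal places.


% yield = 100 * actual / theoretical
% yield = 100 * 31.43 / 50.78
% yield = 61.89444663 %, rounded to 4 dp:

61.8944 %


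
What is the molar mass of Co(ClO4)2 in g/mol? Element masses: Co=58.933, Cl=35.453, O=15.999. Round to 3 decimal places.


M = sum(count * atomic_mass) over atoms.
M = 1*58.933 + 2*35.453 + 8*15.999
M = 58.933 + 70.906 + 127.992
M = 257.831 g/mol, rounded to 3 dp:

257.831 g/mol


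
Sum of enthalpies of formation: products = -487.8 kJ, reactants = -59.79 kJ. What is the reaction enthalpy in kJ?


dH_rxn = sum(dH_f products) - sum(dH_f reactants)
dH_rxn = -487.8 - (-59.79)
dH_rxn = -428.01 kJ:

-428.01 kJ


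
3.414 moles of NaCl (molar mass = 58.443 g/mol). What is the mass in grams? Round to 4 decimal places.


mass = n * M
mass = 3.414 * 58.443
mass = 199.524402 g, rounded to 4 dp:

199.5244 g


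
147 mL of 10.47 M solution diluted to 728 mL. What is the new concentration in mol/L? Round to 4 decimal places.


Dilution: M1*V1 = M2*V2, solve for M2.
M2 = M1*V1 / V2
M2 = 10.47 * 147 / 728
M2 = 1539.09 / 728
M2 = 2.11413462 mol/L, rounded to 4 dp:

2.1141 mol/L


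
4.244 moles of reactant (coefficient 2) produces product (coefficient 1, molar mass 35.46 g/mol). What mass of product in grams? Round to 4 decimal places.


Use the coefficient ratio to convert reactant moles to product moles, then multiply by the product's molar mass.
moles_P = moles_R * (coeff_P / coeff_R) = 4.244 * (1/2) = 2.122
mass_P = moles_P * M_P = 2.122 * 35.46
mass_P = 75.24612 g, rounded to 4 dp:

75.2461 g


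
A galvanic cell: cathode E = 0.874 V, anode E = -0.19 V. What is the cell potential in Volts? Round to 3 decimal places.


Standard cell potential: E_cell = E_cathode - E_anode.
E_cell = 0.874 - (-0.19)
E_cell = 1.064 V, rounded to 3 dp:

1.064 V


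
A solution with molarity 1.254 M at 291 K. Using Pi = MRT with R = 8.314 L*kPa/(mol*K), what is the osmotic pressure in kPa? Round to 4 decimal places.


Osmotic pressure (van't Hoff): Pi = M*R*T.
RT = 8.314 * 291 = 2419.374
Pi = 1.254 * 2419.374
Pi = 3033.894996 kPa, rounded to 4 dp:

3033.8950 kPa


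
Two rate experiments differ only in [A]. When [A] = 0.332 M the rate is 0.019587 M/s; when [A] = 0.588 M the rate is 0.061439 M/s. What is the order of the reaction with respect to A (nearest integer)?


Rate is proportional to [A]^n, so rate2/rate1 = ([A]2/[A]1)^n. Take logs to solve for n.
rate2/rate1 = 0.061439 / 0.019587 = 3.1367
[A]2/[A]1 = 0.588 / 0.332 = 1.7711
n = ln(3.1367) / ln(1.7711) = 2.0
Nearest integer order:

2


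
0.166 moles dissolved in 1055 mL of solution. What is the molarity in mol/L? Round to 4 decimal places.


Convert volume to liters: V_L = V_mL / 1000.
V_L = 1055 / 1000 = 1.055 L
M = n / V_L = 0.166 / 1.055
M = 0.15734597 mol/L, rounded to 4 dp:

0.1573 mol/L


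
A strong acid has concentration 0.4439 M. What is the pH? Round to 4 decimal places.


A strong acid dissociates completely, so [H+] equals the given concentration.
pH = -log10([H+]) = -log10(0.4439)
pH = 0.35271485, rounded to 4 dp:

0.3527


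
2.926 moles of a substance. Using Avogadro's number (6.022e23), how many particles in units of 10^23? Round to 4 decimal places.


N = n * NA, then divide by 1e23 for the requested units.
N / 1e23 = n * 6.022
N / 1e23 = 2.926 * 6.022
N / 1e23 = 17.620372, rounded to 4 dp:

17.6204


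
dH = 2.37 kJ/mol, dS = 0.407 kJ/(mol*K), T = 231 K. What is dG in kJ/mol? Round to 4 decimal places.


Gibbs: dG = dH - T*dS (consistent units, dS already in kJ/(mol*K)).
T*dS = 231 * 0.407 = 94.017
dG = 2.37 - (94.017)
dG = -91.647 kJ/mol, rounded to 4 dp:

-91.6470 kJ/mol


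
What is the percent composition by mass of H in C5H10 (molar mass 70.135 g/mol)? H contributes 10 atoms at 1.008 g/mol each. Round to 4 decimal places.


pct = 100 * (n_elem * M_elem) / M_total
mass_contribution = 10 * 1.008 = 10.08 g/mol
pct = 100 * 10.08 / 70.135
pct = 14.37228203 %, rounded to 4 dp:

14.3723 %


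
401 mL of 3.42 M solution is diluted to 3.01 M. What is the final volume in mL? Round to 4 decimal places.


Dilution: M1*V1 = M2*V2, solve for V2.
V2 = M1*V1 / M2
V2 = 3.42 * 401 / 3.01
V2 = 1371.42 / 3.01
V2 = 455.62126246 mL, rounded to 4 dp:

455.6213 mL


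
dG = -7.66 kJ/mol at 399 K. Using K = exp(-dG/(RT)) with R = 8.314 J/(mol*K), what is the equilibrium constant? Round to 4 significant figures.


dG is in kJ/mol; multiply by 1000 to match R in J/(mol*K).
RT = 8.314 * 399 = 3317.286 J/mol
exponent = -dG*1000 / (RT) = -(-7.66*1000) / 3317.286 = 2.30911655
K = exp(2.30911655)
K = 10.065528, rounded to 4 significant figures:

10.07


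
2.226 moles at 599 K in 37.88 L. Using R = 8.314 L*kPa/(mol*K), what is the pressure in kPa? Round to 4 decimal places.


PV = nRT, solve for P = nRT / V.
nRT = 2.226 * 8.314 * 599 = 11085.6714
P = 11085.6714 / 37.88
P = 292.65236008 kPa, rounded to 4 dp:

292.6524 kPa


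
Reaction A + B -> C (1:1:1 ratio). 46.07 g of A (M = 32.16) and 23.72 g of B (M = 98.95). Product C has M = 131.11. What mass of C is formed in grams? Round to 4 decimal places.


Find moles of each reactant; the smaller value is the limiting reagent in a 1:1:1 reaction, so moles_C equals moles of the limiter.
n_A = mass_A / M_A = 46.07 / 32.16 = 1.432525 mol
n_B = mass_B / M_B = 23.72 / 98.95 = 0.239717 mol
Limiting reagent: B (smaller), n_limiting = 0.239717 mol
mass_C = n_limiting * M_C = 0.239717 * 131.11
mass_C = 31.42929587 g, rounded to 4 dp:

31.4293 g


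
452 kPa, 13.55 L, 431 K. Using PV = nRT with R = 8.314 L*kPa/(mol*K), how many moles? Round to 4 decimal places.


PV = nRT, solve for n = PV / (RT).
PV = 452 * 13.55 = 6124.6
RT = 8.314 * 431 = 3583.334
n = 6124.6 / 3583.334
n = 1.70919038 mol, rounded to 4 dp:

1.7092 mol


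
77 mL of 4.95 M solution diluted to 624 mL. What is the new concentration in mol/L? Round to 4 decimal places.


Dilution: M1*V1 = M2*V2, solve for M2.
M2 = M1*V1 / V2
M2 = 4.95 * 77 / 624
M2 = 381.15 / 624
M2 = 0.61081731 mol/L, rounded to 4 dp:

0.6108 mol/L


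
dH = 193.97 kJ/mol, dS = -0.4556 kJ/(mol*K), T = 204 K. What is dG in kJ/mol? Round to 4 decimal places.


Gibbs: dG = dH - T*dS (consistent units, dS already in kJ/(mol*K)).
T*dS = 204 * -0.4556 = -92.9424
dG = 193.97 - (-92.9424)
dG = 286.9124 kJ/mol, rounded to 4 dp:

286.9124 kJ/mol


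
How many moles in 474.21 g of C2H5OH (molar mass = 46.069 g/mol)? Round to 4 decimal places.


n = mass / M
n = 474.21 / 46.069
n = 10.29347283 mol, rounded to 4 dp:

10.2935 mol


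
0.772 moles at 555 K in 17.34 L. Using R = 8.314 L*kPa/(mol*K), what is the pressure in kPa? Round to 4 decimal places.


PV = nRT, solve for P = nRT / V.
nRT = 0.772 * 8.314 * 555 = 3562.2164
P = 3562.2164 / 17.34
P = 205.43347174 kPa, rounded to 4 dp:

205.4335 kPa


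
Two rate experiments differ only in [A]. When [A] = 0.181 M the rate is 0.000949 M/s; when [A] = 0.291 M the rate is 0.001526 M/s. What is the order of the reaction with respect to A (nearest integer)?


Rate is proportional to [A]^n, so rate2/rate1 = ([A]2/[A]1)^n. Take logs to solve for n.
rate2/rate1 = 0.001526 / 0.000949 = 1.608
[A]2/[A]1 = 0.291 / 0.181 = 1.6077
n = ln(1.608) / ln(1.6077) = 1.0
Nearest integer order:

1


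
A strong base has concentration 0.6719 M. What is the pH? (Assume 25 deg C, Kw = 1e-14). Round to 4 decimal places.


A strong base dissociates completely, so [OH-] equals the given concentration.
pOH = -log10([OH-]) = -log10(0.6719) = 0.172695
pH = 14 - pOH = 14 - 0.172695
pH = 13.827305, rounded to 4 dp:

13.8273


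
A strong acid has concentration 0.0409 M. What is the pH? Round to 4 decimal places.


A strong acid dissociates completely, so [H+] equals the given concentration.
pH = -log10([H+]) = -log10(0.0409)
pH = 1.38827669, rounded to 4 dp:

1.3883


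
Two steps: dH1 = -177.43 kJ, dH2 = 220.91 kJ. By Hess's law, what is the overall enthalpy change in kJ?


Hess's law: enthalpy is a state function, so add the step enthalpies.
dH_total = dH1 + dH2 = -177.43 + (220.91)
dH_total = 43.48 kJ:

43.48 kJ


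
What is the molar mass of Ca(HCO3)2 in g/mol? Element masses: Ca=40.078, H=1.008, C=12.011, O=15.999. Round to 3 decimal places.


M = sum(count * atomic_mass) over atoms.
M = 1*40.078 + 2*1.008 + 2*12.011 + 6*15.999
M = 40.078 + 2.016 + 24.022 + 95.994
M = 162.11 g/mol, rounded to 3 dp:

162.110 g/mol


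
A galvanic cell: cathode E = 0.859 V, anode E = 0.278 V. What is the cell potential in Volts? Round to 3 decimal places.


Standard cell potential: E_cell = E_cathode - E_anode.
E_cell = 0.859 - (0.278)
E_cell = 0.581 V, rounded to 3 dp:

0.581 V


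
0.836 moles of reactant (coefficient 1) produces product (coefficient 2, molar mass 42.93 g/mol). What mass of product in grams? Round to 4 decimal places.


Use the coefficient ratio to convert reactant moles to product moles, then multiply by the product's molar mass.
moles_P = moles_R * (coeff_P / coeff_R) = 0.836 * (2/1) = 1.672
mass_P = moles_P * M_P = 1.672 * 42.93
mass_P = 71.77896 g, rounded to 4 dp:

71.7790 g


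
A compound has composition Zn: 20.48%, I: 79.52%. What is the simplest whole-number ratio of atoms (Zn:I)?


Assume 100 g of compound, divide each mass% by atomic mass to get moles, then normalize by the smallest to get a raw atom ratio.
Moles per 100 g: Zn: 20.48/65.38 = 0.3132, I: 79.52/126.904 = 0.6266
Raw ratio (divide by min = 0.3132): Zn: 1.0, I: 2.0
Multiply by 1 to clear fractions: Zn: 1.0 ~= 1, I: 2.0 ~= 2
Reduce by GCD to get the simplest whole-number ratio:

1:2


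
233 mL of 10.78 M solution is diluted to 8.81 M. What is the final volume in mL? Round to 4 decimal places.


Dilution: M1*V1 = M2*V2, solve for V2.
V2 = M1*V1 / M2
V2 = 10.78 * 233 / 8.81
V2 = 2511.74 / 8.81
V2 = 285.10102157 mL, rounded to 4 dp:

285.1010 mL


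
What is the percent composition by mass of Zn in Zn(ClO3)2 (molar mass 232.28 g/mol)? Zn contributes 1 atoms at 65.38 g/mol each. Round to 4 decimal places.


pct = 100 * (n_elem * M_elem) / M_total
mass_contribution = 1 * 65.38 = 65.38 g/mol
pct = 100 * 65.38 / 232.28
pct = 28.14706389 %, rounded to 4 dp:

28.1471 %


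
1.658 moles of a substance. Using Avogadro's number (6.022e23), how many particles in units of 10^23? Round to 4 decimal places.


N = n * NA, then divide by 1e23 for the requested units.
N / 1e23 = n * 6.022
N / 1e23 = 1.658 * 6.022
N / 1e23 = 9.984476, rounded to 4 dp:

9.9845


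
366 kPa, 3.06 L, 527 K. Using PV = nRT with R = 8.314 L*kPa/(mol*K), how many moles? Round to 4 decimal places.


PV = nRT, solve for n = PV / (RT).
PV = 366 * 3.06 = 1119.96
RT = 8.314 * 527 = 4381.478
n = 1119.96 / 4381.478
n = 0.25561238 mol, rounded to 4 dp:

0.2556 mol


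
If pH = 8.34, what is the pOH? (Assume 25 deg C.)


At 25 deg C, pH + pOH = 14.
pOH = 14 - pH = 14 - 8.34
pOH = 5.66:

5.66


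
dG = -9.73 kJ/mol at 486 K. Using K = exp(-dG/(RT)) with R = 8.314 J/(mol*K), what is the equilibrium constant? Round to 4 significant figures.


dG is in kJ/mol; multiply by 1000 to match R in J/(mol*K).
RT = 8.314 * 486 = 4040.604 J/mol
exponent = -dG*1000 / (RT) = -(-9.73*1000) / 4040.604 = 2.40805583
K = exp(2.40805583)
K = 11.112336, rounded to 4 significant figures:

11.11


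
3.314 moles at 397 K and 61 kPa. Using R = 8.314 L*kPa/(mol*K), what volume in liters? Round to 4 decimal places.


PV = nRT, solve for V = nRT / P.
nRT = 3.314 * 8.314 * 397 = 10938.3806
V = 10938.3806 / 61
V = 179.31771475 L, rounded to 4 dp:

179.3177 L


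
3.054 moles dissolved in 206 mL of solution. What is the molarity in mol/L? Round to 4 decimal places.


Convert volume to liters: V_L = V_mL / 1000.
V_L = 206 / 1000 = 0.206 L
M = n / V_L = 3.054 / 0.206
M = 14.82524272 mol/L, rounded to 4 dp:

14.8252 mol/L


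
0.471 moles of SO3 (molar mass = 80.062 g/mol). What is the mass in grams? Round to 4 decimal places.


mass = n * M
mass = 0.471 * 80.062
mass = 37.709202 g, rounded to 4 dp:

37.7092 g


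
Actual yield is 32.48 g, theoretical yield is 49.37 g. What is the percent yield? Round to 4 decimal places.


% yield = 100 * actual / theoretical
% yield = 100 * 32.48 / 49.37
% yield = 65.78894065 %, rounded to 4 dp:

65.7889 %


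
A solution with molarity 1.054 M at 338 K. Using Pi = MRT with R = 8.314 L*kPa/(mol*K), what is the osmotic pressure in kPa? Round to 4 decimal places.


Osmotic pressure (van't Hoff): Pi = M*R*T.
RT = 8.314 * 338 = 2810.132
Pi = 1.054 * 2810.132
Pi = 2961.879128 kPa, rounded to 4 dp:

2961.8791 kPa


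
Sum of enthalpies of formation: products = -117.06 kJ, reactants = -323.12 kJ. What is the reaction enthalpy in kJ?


dH_rxn = sum(dH_f products) - sum(dH_f reactants)
dH_rxn = -117.06 - (-323.12)
dH_rxn = 206.06 kJ:

206.06 kJ


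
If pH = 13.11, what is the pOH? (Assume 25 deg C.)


At 25 deg C, pH + pOH = 14.
pOH = 14 - pH = 14 - 13.11
pOH = 0.89:

0.89


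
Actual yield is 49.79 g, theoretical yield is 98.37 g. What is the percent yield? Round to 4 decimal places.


% yield = 100 * actual / theoretical
% yield = 100 * 49.79 / 98.37
% yield = 50.61502491 %, rounded to 4 dp:

50.6150 %


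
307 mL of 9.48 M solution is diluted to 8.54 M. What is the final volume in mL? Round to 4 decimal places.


Dilution: M1*V1 = M2*V2, solve for V2.
V2 = M1*V1 / M2
V2 = 9.48 * 307 / 8.54
V2 = 2910.36 / 8.54
V2 = 340.79156909 mL, rounded to 4 dp:

340.7916 mL


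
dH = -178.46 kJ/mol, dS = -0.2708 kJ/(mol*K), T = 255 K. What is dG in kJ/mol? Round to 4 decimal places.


Gibbs: dG = dH - T*dS (consistent units, dS already in kJ/(mol*K)).
T*dS = 255 * -0.2708 = -69.054
dG = -178.46 - (-69.054)
dG = -109.406 kJ/mol, rounded to 4 dp:

-109.4060 kJ/mol


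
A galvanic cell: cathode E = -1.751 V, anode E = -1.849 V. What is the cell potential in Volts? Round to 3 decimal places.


Standard cell potential: E_cell = E_cathode - E_anode.
E_cell = -1.751 - (-1.849)
E_cell = 0.098 V, rounded to 3 dp:

0.098 V


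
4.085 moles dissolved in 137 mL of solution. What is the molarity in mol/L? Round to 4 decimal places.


Convert volume to liters: V_L = V_mL / 1000.
V_L = 137 / 1000 = 0.137 L
M = n / V_L = 4.085 / 0.137
M = 29.81751825 mol/L, rounded to 4 dp:

29.8175 mol/L


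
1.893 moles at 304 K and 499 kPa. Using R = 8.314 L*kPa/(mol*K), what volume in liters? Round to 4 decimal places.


PV = nRT, solve for V = nRT / P.
nRT = 1.893 * 8.314 * 304 = 4784.4742
V = 4784.4742 / 499
V = 9.58812465 L, rounded to 4 dp:

9.5881 L


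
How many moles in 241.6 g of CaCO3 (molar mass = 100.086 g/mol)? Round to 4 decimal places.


n = mass / M
n = 241.6 / 100.086
n = 2.41392403 mol, rounded to 4 dp:

2.4139 mol


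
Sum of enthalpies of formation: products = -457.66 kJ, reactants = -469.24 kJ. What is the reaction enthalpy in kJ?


dH_rxn = sum(dH_f products) - sum(dH_f reactants)
dH_rxn = -457.66 - (-469.24)
dH_rxn = 11.58 kJ:

11.58 kJ


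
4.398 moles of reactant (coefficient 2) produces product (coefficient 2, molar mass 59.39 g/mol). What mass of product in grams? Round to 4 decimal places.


Use the coefficient ratio to convert reactant moles to product moles, then multiply by the product's molar mass.
moles_P = moles_R * (coeff_P / coeff_R) = 4.398 * (2/2) = 4.398
mass_P = moles_P * M_P = 4.398 * 59.39
mass_P = 261.19722 g, rounded to 4 dp:

261.1972 g


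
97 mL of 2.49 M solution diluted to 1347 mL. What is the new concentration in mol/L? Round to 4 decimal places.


Dilution: M1*V1 = M2*V2, solve for M2.
M2 = M1*V1 / V2
M2 = 2.49 * 97 / 1347
M2 = 241.53 / 1347
M2 = 0.17930958 mol/L, rounded to 4 dp:

0.1793 mol/L


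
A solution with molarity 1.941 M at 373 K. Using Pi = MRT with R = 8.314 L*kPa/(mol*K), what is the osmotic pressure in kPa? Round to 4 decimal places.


Osmotic pressure (van't Hoff): Pi = M*R*T.
RT = 8.314 * 373 = 3101.122
Pi = 1.941 * 3101.122
Pi = 6019.277802 kPa, rounded to 4 dp:

6019.2778 kPa


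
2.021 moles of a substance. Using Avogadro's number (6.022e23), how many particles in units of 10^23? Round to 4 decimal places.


N = n * NA, then divide by 1e23 for the requested units.
N / 1e23 = n * 6.022
N / 1e23 = 2.021 * 6.022
N / 1e23 = 12.170462, rounded to 4 dp:

12.1705


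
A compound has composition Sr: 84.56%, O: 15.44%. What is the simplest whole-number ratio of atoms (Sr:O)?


Assume 100 g of compound, divide each mass% by atomic mass to get moles, then normalize by the smallest to get a raw atom ratio.
Moles per 100 g: Sr: 84.56/87.62 = 0.9651, O: 15.44/15.999 = 0.9651
Raw ratio (divide by min = 0.9651): Sr: 1.0, O: 1.0
Multiply by 1 to clear fractions: Sr: 1.0 ~= 1, O: 1.0 ~= 1
Reduce by GCD to get the simplest whole-number ratio:

1:1


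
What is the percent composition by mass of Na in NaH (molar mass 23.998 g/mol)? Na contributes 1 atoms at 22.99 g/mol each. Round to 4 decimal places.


pct = 100 * (n_elem * M_elem) / M_total
mass_contribution = 1 * 22.99 = 22.99 g/mol
pct = 100 * 22.99 / 23.998
pct = 95.79964997 %, rounded to 4 dp:

95.7996 %


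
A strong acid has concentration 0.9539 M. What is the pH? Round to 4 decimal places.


A strong acid dissociates completely, so [H+] equals the given concentration.
pH = -log10([H+]) = -log10(0.9539)
pH = 0.02049715, rounded to 4 dp:

0.0205


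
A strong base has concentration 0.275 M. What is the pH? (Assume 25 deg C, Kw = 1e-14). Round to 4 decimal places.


A strong base dissociates completely, so [OH-] equals the given concentration.
pOH = -log10([OH-]) = -log10(0.275) = 0.560667
pH = 14 - pOH = 14 - 0.560667
pH = 13.439333, rounded to 4 dp:

13.4393


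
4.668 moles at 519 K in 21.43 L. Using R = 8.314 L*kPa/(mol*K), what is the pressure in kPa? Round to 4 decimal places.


PV = nRT, solve for P = nRT / V.
nRT = 4.668 * 8.314 * 519 = 20142.2613
P = 20142.2613 / 21.43
P = 939.90953336 kPa, rounded to 4 dp:

939.9095 kPa


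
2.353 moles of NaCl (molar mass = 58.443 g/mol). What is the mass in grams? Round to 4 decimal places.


mass = n * M
mass = 2.353 * 58.443
mass = 137.516379 g, rounded to 4 dp:

137.5164 g


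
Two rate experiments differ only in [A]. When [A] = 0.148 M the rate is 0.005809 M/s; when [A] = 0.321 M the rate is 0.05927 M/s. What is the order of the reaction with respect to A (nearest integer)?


Rate is proportional to [A]^n, so rate2/rate1 = ([A]2/[A]1)^n. Take logs to solve for n.
rate2/rate1 = 0.05927 / 0.005809 = 10.2031
[A]2/[A]1 = 0.321 / 0.148 = 2.1689
n = ln(10.2031) / ln(2.1689) = 3.0
Nearest integer order:

3


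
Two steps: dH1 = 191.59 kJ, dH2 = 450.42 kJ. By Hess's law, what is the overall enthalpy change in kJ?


Hess's law: enthalpy is a state function, so add the step enthalpies.
dH_total = dH1 + dH2 = 191.59 + (450.42)
dH_total = 642.01 kJ:

642.01 kJ


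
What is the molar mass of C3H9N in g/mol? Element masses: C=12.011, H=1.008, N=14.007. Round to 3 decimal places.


M = sum(count * atomic_mass) over atoms.
M = 3*12.011 + 9*1.008 + 1*14.007
M = 36.033 + 9.072 + 14.007
M = 59.112 g/mol, rounded to 3 dp:

59.112 g/mol


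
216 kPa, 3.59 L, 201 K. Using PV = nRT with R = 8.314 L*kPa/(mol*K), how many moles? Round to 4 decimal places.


PV = nRT, solve for n = PV / (RT).
PV = 216 * 3.59 = 775.44
RT = 8.314 * 201 = 1671.114
n = 775.44 / 1671.114
n = 0.46402579 mol, rounded to 4 dp:

0.4640 mol


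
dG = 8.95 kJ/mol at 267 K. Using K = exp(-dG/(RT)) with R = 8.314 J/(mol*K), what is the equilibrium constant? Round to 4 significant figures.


dG is in kJ/mol; multiply by 1000 to match R in J/(mol*K).
RT = 8.314 * 267 = 2219.838 J/mol
exponent = -dG*1000 / (RT) = -(8.95*1000) / 2219.838 = -4.03182575
K = exp(-4.03182575)
K = 0.017741908, rounded to 4 significant figures:

0.01774


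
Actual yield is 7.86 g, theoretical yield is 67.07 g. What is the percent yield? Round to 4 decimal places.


% yield = 100 * actual / theoretical
% yield = 100 * 7.86 / 67.07
% yield = 11.71909945 %, rounded to 4 dp:

11.7191 %


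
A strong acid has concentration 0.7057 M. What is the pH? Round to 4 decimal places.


A strong acid dissociates completely, so [H+] equals the given concentration.
pH = -log10([H+]) = -log10(0.7057)
pH = 0.15137988, rounded to 4 dp:

0.1514


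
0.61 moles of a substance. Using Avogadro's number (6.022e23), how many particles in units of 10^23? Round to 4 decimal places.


N = n * NA, then divide by 1e23 for the requested units.
N / 1e23 = n * 6.022
N / 1e23 = 0.61 * 6.022
N / 1e23 = 3.67342, rounded to 4 dp:

3.6734


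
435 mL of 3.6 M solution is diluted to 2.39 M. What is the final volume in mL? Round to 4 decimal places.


Dilution: M1*V1 = M2*V2, solve for V2.
V2 = M1*V1 / M2
V2 = 3.6 * 435 / 2.39
V2 = 1566.0 / 2.39
V2 = 655.23012552 mL, rounded to 4 dp:

655.2301 mL


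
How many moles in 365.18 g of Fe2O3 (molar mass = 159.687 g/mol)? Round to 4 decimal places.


n = mass / M
n = 365.18 / 159.687
n = 2.28684865 mol, rounded to 4 dp:

2.2868 mol


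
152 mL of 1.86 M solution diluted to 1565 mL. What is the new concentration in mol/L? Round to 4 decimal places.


Dilution: M1*V1 = M2*V2, solve for M2.
M2 = M1*V1 / V2
M2 = 1.86 * 152 / 1565
M2 = 282.72 / 1565
M2 = 0.18065176 mol/L, rounded to 4 dp:

0.1807 mol/L


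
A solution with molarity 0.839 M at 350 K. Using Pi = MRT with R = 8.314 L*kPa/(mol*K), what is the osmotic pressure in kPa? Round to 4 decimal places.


Osmotic pressure (van't Hoff): Pi = M*R*T.
RT = 8.314 * 350 = 2909.9
Pi = 0.839 * 2909.9
Pi = 2441.4061 kPa, rounded to 4 dp:

2441.4061 kPa


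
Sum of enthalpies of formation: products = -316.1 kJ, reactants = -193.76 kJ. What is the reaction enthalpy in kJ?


dH_rxn = sum(dH_f products) - sum(dH_f reactants)
dH_rxn = -316.1 - (-193.76)
dH_rxn = -122.34 kJ:

-122.34 kJ


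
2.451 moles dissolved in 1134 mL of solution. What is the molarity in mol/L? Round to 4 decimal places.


Convert volume to liters: V_L = V_mL / 1000.
V_L = 1134 / 1000 = 1.134 L
M = n / V_L = 2.451 / 1.134
M = 2.16137566 mol/L, rounded to 4 dp:

2.1614 mol/L


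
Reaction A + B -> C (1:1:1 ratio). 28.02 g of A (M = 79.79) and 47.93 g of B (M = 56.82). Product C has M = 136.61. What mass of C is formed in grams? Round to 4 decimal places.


Find moles of each reactant; the smaller value is the limiting reagent in a 1:1:1 reaction, so moles_C equals moles of the limiter.
n_A = mass_A / M_A = 28.02 / 79.79 = 0.351172 mol
n_B = mass_B / M_B = 47.93 / 56.82 = 0.843541 mol
Limiting reagent: A (smaller), n_limiting = 0.351172 mol
mass_C = n_limiting * M_C = 0.351172 * 136.61
mass_C = 47.97360692 g, rounded to 4 dp:

47.9736 g


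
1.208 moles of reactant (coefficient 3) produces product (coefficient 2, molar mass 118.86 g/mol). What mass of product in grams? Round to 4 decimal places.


Use the coefficient ratio to convert reactant moles to product moles, then multiply by the product's molar mass.
moles_P = moles_R * (coeff_P / coeff_R) = 1.208 * (2/3) = 0.805333
mass_P = moles_P * M_P = 0.805333 * 118.86
mass_P = 95.72188038 g, rounded to 4 dp:

95.7219 g


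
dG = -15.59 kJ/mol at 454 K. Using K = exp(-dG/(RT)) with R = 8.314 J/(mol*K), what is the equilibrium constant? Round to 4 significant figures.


dG is in kJ/mol; multiply by 1000 to match R in J/(mol*K).
RT = 8.314 * 454 = 3774.556 J/mol
exponent = -dG*1000 / (RT) = -(-15.59*1000) / 3774.556 = 4.13028711
K = exp(4.13028711)
K = 62.195777, rounded to 4 significant figures:

62.20


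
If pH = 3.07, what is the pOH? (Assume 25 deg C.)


At 25 deg C, pH + pOH = 14.
pOH = 14 - pH = 14 - 3.07
pOH = 10.93:

10.93


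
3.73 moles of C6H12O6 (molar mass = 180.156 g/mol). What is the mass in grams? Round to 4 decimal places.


mass = n * M
mass = 3.73 * 180.156
mass = 671.98188 g, rounded to 4 dp:

671.9819 g


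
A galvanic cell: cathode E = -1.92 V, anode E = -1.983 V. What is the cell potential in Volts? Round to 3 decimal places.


Standard cell potential: E_cell = E_cathode - E_anode.
E_cell = -1.92 - (-1.983)
E_cell = 0.063 V, rounded to 3 dp:

0.063 V


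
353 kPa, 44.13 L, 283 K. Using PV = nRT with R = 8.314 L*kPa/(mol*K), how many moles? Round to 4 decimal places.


PV = nRT, solve for n = PV / (RT).
PV = 353 * 44.13 = 15577.89
RT = 8.314 * 283 = 2352.862
n = 15577.89 / 2352.862
n = 6.62082604 mol, rounded to 4 dp:

6.6208 mol


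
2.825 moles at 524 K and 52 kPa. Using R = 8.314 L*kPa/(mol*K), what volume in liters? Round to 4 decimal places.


PV = nRT, solve for V = nRT / P.
nRT = 2.825 * 8.314 * 524 = 12307.2142
V = 12307.2142 / 52
V = 236.67719615 L, rounded to 4 dp:

236.6772 L


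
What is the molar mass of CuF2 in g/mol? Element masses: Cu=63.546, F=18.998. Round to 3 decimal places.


M = sum(count * atomic_mass) over atoms.
M = 1*63.546 + 2*18.998
M = 63.546 + 37.996
M = 101.542 g/mol, rounded to 3 dp:

101.542 g/mol


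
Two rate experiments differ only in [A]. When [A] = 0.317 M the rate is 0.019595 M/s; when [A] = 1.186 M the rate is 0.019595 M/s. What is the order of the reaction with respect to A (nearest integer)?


Rate is proportional to [A]^n, so rate2/rate1 = ([A]2/[A]1)^n. Take logs to solve for n.
rate2/rate1 = 0.019595 / 0.019595 = 1.0
[A]2/[A]1 = 1.186 / 0.317 = 3.7413
n = ln(1.0) / ln(3.7413) = 0.0
Nearest integer order:

0


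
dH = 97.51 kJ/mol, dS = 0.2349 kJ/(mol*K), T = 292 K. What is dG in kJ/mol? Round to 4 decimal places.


Gibbs: dG = dH - T*dS (consistent units, dS already in kJ/(mol*K)).
T*dS = 292 * 0.2349 = 68.5908
dG = 97.51 - (68.5908)
dG = 28.9192 kJ/mol, rounded to 4 dp:

28.9192 kJ/mol


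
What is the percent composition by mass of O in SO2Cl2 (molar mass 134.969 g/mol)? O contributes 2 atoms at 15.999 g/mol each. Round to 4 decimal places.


pct = 100 * (n_elem * M_elem) / M_total
mass_contribution = 2 * 15.999 = 31.998 g/mol
pct = 100 * 31.998 / 134.969
pct = 23.7076662 %, rounded to 4 dp:

23.7077 %


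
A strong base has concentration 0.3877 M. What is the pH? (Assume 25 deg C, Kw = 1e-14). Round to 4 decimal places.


A strong base dissociates completely, so [OH-] equals the given concentration.
pOH = -log10([OH-]) = -log10(0.3877) = 0.411504
pH = 14 - pOH = 14 - 0.411504
pH = 13.588496, rounded to 4 dp:

13.5885


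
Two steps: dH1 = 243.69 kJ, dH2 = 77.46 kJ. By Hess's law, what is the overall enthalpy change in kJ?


Hess's law: enthalpy is a state function, so add the step enthalpies.
dH_total = dH1 + dH2 = 243.69 + (77.46)
dH_total = 321.15 kJ:

321.15 kJ


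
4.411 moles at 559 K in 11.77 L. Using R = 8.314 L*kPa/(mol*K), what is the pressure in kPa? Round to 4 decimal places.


PV = nRT, solve for P = nRT / V.
nRT = 4.411 * 8.314 * 559 = 20500.2372
P = 20500.2372 / 11.77
P = 1741.73638063 kPa, rounded to 4 dp:

1741.7364 kPa


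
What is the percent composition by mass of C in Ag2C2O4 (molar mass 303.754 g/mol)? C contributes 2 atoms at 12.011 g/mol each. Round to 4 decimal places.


pct = 100 * (n_elem * M_elem) / M_total
mass_contribution = 2 * 12.011 = 24.022 g/mol
pct = 100 * 24.022 / 303.754
pct = 7.90837322 %, rounded to 4 dp:

7.9084 %


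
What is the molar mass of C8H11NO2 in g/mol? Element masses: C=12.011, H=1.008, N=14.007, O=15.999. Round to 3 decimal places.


M = sum(count * atomic_mass) over atoms.
M = 8*12.011 + 11*1.008 + 1*14.007 + 2*15.999
M = 96.088 + 11.088 + 14.007 + 31.998
M = 153.181 g/mol, rounded to 3 dp:

153.181 g/mol


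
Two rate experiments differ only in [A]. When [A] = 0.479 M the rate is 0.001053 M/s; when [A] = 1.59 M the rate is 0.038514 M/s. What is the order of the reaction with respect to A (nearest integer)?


Rate is proportional to [A]^n, so rate2/rate1 = ([A]2/[A]1)^n. Take logs to solve for n.
rate2/rate1 = 0.038514 / 0.001053 = 36.5755
[A]2/[A]1 = 1.59 / 0.479 = 3.3194
n = ln(36.5755) / ln(3.3194) = 3.0
Nearest integer order:

3


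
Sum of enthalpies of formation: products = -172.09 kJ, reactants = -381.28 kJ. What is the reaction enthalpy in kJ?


dH_rxn = sum(dH_f products) - sum(dH_f reactants)
dH_rxn = -172.09 - (-381.28)
dH_rxn = 209.19 kJ:

209.19 kJ


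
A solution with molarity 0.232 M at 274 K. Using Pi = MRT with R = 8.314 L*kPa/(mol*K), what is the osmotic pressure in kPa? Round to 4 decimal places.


Osmotic pressure (van't Hoff): Pi = M*R*T.
RT = 8.314 * 274 = 2278.036
Pi = 0.232 * 2278.036
Pi = 528.504352 kPa, rounded to 4 dp:

528.5044 kPa


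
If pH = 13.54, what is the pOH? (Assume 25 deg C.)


At 25 deg C, pH + pOH = 14.
pOH = 14 - pH = 14 - 13.54
pOH = 0.46:

0.46


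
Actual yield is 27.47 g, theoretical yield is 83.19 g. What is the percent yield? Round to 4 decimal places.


% yield = 100 * actual / theoretical
% yield = 100 * 27.47 / 83.19
% yield = 33.02079577 %, rounded to 4 dp:

33.0208 %


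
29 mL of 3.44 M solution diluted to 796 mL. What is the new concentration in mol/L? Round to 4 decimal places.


Dilution: M1*V1 = M2*V2, solve for M2.
M2 = M1*V1 / V2
M2 = 3.44 * 29 / 796
M2 = 99.76 / 796
M2 = 0.12532663 mol/L, rounded to 4 dp:

0.1253 mol/L


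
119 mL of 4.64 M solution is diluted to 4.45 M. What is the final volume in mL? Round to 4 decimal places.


Dilution: M1*V1 = M2*V2, solve for V2.
V2 = M1*V1 / M2
V2 = 4.64 * 119 / 4.45
V2 = 552.16 / 4.45
V2 = 124.08089888 mL, rounded to 4 dp:

124.0809 mL


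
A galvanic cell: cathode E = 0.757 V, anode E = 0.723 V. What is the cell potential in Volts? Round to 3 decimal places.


Standard cell potential: E_cell = E_cathode - E_anode.
E_cell = 0.757 - (0.723)
E_cell = 0.034 V, rounded to 3 dp:

0.034 V


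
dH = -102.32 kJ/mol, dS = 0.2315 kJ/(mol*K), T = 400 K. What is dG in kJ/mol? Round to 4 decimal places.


Gibbs: dG = dH - T*dS (consistent units, dS already in kJ/(mol*K)).
T*dS = 400 * 0.2315 = 92.6
dG = -102.32 - (92.6)
dG = -194.92 kJ/mol, rounded to 4 dp:

-194.9200 kJ/mol


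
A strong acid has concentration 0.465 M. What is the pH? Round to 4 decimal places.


A strong acid dissociates completely, so [H+] equals the given concentration.
pH = -log10([H+]) = -log10(0.465)
pH = 0.33254705, rounded to 4 dp:

0.3325


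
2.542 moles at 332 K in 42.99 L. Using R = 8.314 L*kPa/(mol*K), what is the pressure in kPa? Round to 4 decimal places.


PV = nRT, solve for P = nRT / V.
nRT = 2.542 * 8.314 * 332 = 7016.5504
P = 7016.5504 / 42.99
P = 163.21354734 kPa, rounded to 4 dp:

163.2135 kPa


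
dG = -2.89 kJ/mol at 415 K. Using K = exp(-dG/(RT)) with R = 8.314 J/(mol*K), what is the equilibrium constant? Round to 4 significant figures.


dG is in kJ/mol; multiply by 1000 to match R in J/(mol*K).
RT = 8.314 * 415 = 3450.31 J/mol
exponent = -dG*1000 / (RT) = -(-2.89*1000) / 3450.31 = 0.8376059
K = exp(0.8376059)
K = 2.310828, rounded to 4 significant figures:

2.311


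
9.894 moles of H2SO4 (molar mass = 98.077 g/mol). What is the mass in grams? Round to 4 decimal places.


mass = n * M
mass = 9.894 * 98.077
mass = 970.373838 g, rounded to 4 dp:

970.3738 g


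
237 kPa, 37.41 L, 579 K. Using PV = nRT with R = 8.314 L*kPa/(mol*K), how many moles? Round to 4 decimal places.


PV = nRT, solve for n = PV / (RT).
PV = 237 * 37.41 = 8866.17
RT = 8.314 * 579 = 4813.806
n = 8866.17 / 4813.806
n = 1.84182121 mol, rounded to 4 dp:

1.8418 mol


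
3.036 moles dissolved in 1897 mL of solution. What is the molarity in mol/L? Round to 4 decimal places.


Convert volume to liters: V_L = V_mL / 1000.
V_L = 1897 / 1000 = 1.897 L
M = n / V_L = 3.036 / 1.897
M = 1.60042172 mol/L, rounded to 4 dp:

1.6004 mol/L


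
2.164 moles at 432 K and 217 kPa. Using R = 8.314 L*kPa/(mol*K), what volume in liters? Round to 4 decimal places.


PV = nRT, solve for V = nRT / P.
nRT = 2.164 * 8.314 * 432 = 7772.3263
V = 7772.3263 / 217
V = 35.81717189 L, rounded to 4 dp:

35.8172 L


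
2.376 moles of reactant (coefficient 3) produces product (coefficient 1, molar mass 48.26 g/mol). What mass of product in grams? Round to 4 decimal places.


Use the coefficient ratio to convert reactant moles to product moles, then multiply by the product's molar mass.
moles_P = moles_R * (coeff_P / coeff_R) = 2.376 * (1/3) = 0.792
mass_P = moles_P * M_P = 0.792 * 48.26
mass_P = 38.22192 g, rounded to 4 dp:

38.2219 g


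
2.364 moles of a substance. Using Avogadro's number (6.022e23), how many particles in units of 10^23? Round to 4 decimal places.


N = n * NA, then divide by 1e23 for the requested units.
N / 1e23 = n * 6.022
N / 1e23 = 2.364 * 6.022
N / 1e23 = 14.236008, rounded to 4 dp:

14.2360


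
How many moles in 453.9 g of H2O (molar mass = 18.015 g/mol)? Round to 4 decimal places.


n = mass / M
n = 453.9 / 18.015
n = 25.19567027 mol, rounded to 4 dp:

25.1957 mol


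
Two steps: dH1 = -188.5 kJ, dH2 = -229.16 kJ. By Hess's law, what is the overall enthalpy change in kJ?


Hess's law: enthalpy is a state function, so add the step enthalpies.
dH_total = dH1 + dH2 = -188.5 + (-229.16)
dH_total = -417.66 kJ:

-417.66 kJ


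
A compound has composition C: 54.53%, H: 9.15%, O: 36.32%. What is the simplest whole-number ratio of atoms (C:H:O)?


Assume 100 g of compound, divide each mass% by atomic mass to get moles, then normalize by the smallest to get a raw atom ratio.
Moles per 100 g: C: 54.53/12.011 = 4.54, H: 9.15/1.008 = 9.0774, O: 36.32/15.999 = 2.2701
Raw ratio (divide by min = 2.2701): C: 2.0, H: 3.999, O: 1.0
Multiply by 1 to clear fractions: C: 2.0 ~= 2, H: 3.999 ~= 4, O: 1.0 ~= 1
Reduce by GCD to get the simplest whole-number ratio:

2:4:1


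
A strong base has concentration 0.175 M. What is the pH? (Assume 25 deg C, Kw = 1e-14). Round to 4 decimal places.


A strong base dissociates completely, so [OH-] equals the given concentration.
pOH = -log10([OH-]) = -log10(0.175) = 0.756962
pH = 14 - pOH = 14 - 0.756962
pH = 13.243038, rounded to 4 dp:

13.2430


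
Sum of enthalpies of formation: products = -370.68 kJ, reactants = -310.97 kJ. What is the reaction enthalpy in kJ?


dH_rxn = sum(dH_f products) - sum(dH_f reactants)
dH_rxn = -370.68 - (-310.97)
dH_rxn = -59.71 kJ:

-59.71 kJ


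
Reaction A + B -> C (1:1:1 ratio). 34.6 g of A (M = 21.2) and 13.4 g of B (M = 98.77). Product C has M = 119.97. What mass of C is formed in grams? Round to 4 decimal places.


Find moles of each reactant; the smaller value is the limiting reagent in a 1:1:1 reaction, so moles_C equals moles of the limiter.
n_A = mass_A / M_A = 34.6 / 21.2 = 1.632075 mol
n_B = mass_B / M_B = 13.4 / 98.77 = 0.135669 mol
Limiting reagent: B (smaller), n_limiting = 0.135669 mol
mass_C = n_limiting * M_C = 0.135669 * 119.97
mass_C = 16.27620993 g, rounded to 4 dp:

16.2762 g


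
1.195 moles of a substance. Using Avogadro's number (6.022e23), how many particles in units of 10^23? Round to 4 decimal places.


N = n * NA, then divide by 1e23 for the requested units.
N / 1e23 = n * 6.022
N / 1e23 = 1.195 * 6.022
N / 1e23 = 7.19629, rounded to 4 dp:

7.1963


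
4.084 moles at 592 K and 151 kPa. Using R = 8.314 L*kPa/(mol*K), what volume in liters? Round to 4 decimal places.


PV = nRT, solve for V = nRT / P.
nRT = 4.084 * 8.314 * 592 = 20100.9906
V = 20100.9906 / 151
V = 133.11914305 L, rounded to 4 dp:

133.1191 L


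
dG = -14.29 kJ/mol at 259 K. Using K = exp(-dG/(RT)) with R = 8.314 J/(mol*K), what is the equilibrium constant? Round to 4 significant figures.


dG is in kJ/mol; multiply by 1000 to match R in J/(mol*K).
RT = 8.314 * 259 = 2153.326 J/mol
exponent = -dG*1000 / (RT) = -(-14.29*1000) / 2153.326 = 6.63624551
K = exp(6.63624551)
K = 762.22784, rounded to 4 significant figures:

762.2


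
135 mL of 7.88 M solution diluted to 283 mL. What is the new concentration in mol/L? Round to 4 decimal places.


Dilution: M1*V1 = M2*V2, solve for M2.
M2 = M1*V1 / V2
M2 = 7.88 * 135 / 283
M2 = 1063.8 / 283
M2 = 3.7590106 mol/L, rounded to 4 dp:

3.7590 mol/L


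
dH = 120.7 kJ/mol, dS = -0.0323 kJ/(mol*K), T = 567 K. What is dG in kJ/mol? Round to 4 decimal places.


Gibbs: dG = dH - T*dS (consistent units, dS already in kJ/(mol*K)).
T*dS = 567 * -0.0323 = -18.3141
dG = 120.7 - (-18.3141)
dG = 139.0141 kJ/mol, rounded to 4 dp:

139.0141 kJ/mol


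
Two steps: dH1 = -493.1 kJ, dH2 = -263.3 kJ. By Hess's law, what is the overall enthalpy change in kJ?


Hess's law: enthalpy is a state function, so add the step enthalpies.
dH_total = dH1 + dH2 = -493.1 + (-263.3)
dH_total = -756.4 kJ:

-756.40 kJ


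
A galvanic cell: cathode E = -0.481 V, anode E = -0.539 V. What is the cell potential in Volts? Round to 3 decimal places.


Standard cell potential: E_cell = E_cathode - E_anode.
E_cell = -0.481 - (-0.539)
E_cell = 0.058 V, rounded to 3 dp:

0.058 V


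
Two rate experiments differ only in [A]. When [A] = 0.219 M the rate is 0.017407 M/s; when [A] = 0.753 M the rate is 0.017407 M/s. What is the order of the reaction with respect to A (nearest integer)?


Rate is proportional to [A]^n, so rate2/rate1 = ([A]2/[A]1)^n. Take logs to solve for n.
rate2/rate1 = 0.017407 / 0.017407 = 1.0
[A]2/[A]1 = 0.753 / 0.219 = 3.4384
n = ln(1.0) / ln(3.4384) = 0.0
Nearest integer order:

0


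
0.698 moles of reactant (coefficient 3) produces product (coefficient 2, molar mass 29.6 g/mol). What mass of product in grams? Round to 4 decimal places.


Use the coefficient ratio to convert reactant moles to product moles, then multiply by the product's molar mass.
moles_P = moles_R * (coeff_P / coeff_R) = 0.698 * (2/3) = 0.465333
mass_P = moles_P * M_P = 0.465333 * 29.6
mass_P = 13.7738568 g, rounded to 4 dp:

13.7739 g


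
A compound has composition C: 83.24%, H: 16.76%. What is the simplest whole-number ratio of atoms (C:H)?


Assume 100 g of compound, divide each mass% by atomic mass to get moles, then normalize by the smallest to get a raw atom ratio.
Moles per 100 g: C: 83.24/12.011 = 6.9303, H: 16.76/1.008 = 16.627
Raw ratio (divide by min = 6.9303): C: 1.0, H: 2.399
Multiply by 5 to clear fractions: C: 5.0 ~= 5, H: 11.996 ~= 12
Reduce by GCD to get the simplest whole-number ratio:

5:12


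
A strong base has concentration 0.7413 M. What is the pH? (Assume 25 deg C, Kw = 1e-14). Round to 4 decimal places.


A strong base dissociates completely, so [OH-] equals the given concentration.
pOH = -log10([OH-]) = -log10(0.7413) = 0.130006
pH = 14 - pOH = 14 - 0.130006
pH = 13.869994, rounded to 4 dp:

13.8700


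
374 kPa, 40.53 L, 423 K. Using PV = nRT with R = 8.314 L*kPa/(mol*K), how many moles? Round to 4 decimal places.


PV = nRT, solve for n = PV / (RT).
PV = 374 * 40.53 = 15158.22
RT = 8.314 * 423 = 3516.822
n = 15158.22 / 3516.822
n = 4.31020393 mol, rounded to 4 dp:

4.3102 mol


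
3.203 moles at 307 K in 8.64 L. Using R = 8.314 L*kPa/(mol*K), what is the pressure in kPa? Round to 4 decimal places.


PV = nRT, solve for P = nRT / V.
nRT = 3.203 * 8.314 * 307 = 8175.3308
P = 8175.3308 / 8.64
P = 946.21884259 kPa, rounded to 4 dp:

946.2188 kPa


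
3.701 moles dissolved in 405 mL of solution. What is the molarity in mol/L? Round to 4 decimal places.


Convert volume to liters: V_L = V_mL / 1000.
V_L = 405 / 1000 = 0.405 L
M = n / V_L = 3.701 / 0.405
M = 9.1382716 mol/L, rounded to 4 dp:

9.1383 mol/L


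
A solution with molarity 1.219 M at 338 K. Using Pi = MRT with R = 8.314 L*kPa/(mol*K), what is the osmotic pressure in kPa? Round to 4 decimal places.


Osmotic pressure (van't Hoff): Pi = M*R*T.
RT = 8.314 * 338 = 2810.132
Pi = 1.219 * 2810.132
Pi = 3425.550908 kPa, rounded to 4 dp:

3425.5509 kPa


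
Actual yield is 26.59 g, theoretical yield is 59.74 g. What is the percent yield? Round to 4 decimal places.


% yield = 100 * actual / theoretical
% yield = 100 * 26.59 / 59.74
% yield = 44.50954135 %, rounded to 4 dp:

44.5095 %
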